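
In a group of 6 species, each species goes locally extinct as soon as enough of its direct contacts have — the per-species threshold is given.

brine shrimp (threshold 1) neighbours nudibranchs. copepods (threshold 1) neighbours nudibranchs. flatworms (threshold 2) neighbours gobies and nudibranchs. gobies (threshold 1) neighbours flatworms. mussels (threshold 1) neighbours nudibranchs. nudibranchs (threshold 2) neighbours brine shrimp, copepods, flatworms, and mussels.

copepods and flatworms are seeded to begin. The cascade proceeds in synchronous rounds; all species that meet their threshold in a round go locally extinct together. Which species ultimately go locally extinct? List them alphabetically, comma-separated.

brine shrimp, copepods, flatworms, gobies, mussels, nudibranchs

Round 1 — copepods, flatworms go locally extinct (initial).
Round 2 — checking thresholds:
  gobies: 1 of 1 neighbours ≥ 1, goes locally extinct.
  nudibranchs: 2 of 4 neighbours ≥ 2, goes locally extinct.
Round 3 — checking thresholds:
  brine shrimp: 1 of 1 neighbours ≥ 1, goes locally extinct.
  mussels: 1 of 1 neighbours ≥ 1, goes locally extinct.
Round 4 — no new extinctions; cascade stops.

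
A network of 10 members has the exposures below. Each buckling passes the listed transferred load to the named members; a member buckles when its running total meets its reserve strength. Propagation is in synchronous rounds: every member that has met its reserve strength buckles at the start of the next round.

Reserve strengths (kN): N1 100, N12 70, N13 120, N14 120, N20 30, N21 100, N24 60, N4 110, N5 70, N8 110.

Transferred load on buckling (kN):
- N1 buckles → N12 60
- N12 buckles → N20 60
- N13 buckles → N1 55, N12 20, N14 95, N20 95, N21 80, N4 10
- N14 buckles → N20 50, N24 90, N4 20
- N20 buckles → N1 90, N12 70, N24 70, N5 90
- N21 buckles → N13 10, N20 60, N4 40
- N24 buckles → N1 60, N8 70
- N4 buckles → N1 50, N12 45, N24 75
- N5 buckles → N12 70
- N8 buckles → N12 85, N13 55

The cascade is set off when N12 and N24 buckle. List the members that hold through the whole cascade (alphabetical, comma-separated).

Round 1 — N12, N24 buckle (initial).
  N1: +60 → 60 < 100
  N20: +60 → 60 ≥ 30
  N8: +70 → 70 < 110
Round 2 — N20 buckles.
  N1: +90 → 150 ≥ 100
  N5: +90 → 90 ≥ 70
Round 3 — N1, N5 buckle.
No further bucklings.

N13, N14, N21, N4, N8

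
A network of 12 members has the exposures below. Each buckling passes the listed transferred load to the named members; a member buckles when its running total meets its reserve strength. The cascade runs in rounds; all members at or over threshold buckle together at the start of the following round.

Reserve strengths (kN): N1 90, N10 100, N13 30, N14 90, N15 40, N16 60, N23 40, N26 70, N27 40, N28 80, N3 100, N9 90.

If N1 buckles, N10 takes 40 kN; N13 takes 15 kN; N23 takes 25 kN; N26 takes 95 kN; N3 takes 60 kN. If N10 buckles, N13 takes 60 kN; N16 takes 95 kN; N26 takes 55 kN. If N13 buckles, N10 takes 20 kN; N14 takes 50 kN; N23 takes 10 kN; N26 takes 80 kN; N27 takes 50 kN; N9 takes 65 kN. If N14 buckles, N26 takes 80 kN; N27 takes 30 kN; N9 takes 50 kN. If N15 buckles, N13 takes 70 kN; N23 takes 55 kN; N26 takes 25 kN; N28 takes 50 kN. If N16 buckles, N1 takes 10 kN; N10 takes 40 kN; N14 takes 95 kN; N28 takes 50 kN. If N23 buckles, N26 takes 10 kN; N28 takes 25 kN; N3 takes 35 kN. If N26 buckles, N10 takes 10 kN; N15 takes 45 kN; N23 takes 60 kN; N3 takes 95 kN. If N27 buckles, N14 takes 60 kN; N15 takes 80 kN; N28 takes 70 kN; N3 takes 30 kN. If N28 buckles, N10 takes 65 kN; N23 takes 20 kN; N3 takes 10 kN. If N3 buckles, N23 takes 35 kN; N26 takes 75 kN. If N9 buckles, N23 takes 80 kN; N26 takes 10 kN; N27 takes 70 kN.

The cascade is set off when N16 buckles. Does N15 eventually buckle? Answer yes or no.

yes

Round 1 — N16 buckles (initial).
  N1: +10 → 10 < 90
  N10: +40 → 40 < 100
  N14: +95 → 95 ≥ 90
  N28: +50 → 50 < 80
Round 2 — N14 buckles.
  N26: +80 → 80 ≥ 70
  N27: +30 → 30 < 40
  N9: +50 → 50 < 90
Round 3 — N26 buckles.
  N10: +10 → 50 < 100
  N15: +45 → 45 ≥ 40
  N23: +60 → 60 ≥ 40
  N3: +95 → 95 < 100
Round 4 — N15, N23 buckle.
  N13: +70 → 70 ≥ 30
  N28: +50+25 → 125 ≥ 80
  N3: +35 → 130 ≥ 100
Round 5 — N13, N28, N3 buckle.
  N10: +20+65 → 135 ≥ 100
  N27: +50 → 80 ≥ 40
  N9: +65 → 115 ≥ 90
Round 6 — N10, N27, N9 buckle.
No further bucklings.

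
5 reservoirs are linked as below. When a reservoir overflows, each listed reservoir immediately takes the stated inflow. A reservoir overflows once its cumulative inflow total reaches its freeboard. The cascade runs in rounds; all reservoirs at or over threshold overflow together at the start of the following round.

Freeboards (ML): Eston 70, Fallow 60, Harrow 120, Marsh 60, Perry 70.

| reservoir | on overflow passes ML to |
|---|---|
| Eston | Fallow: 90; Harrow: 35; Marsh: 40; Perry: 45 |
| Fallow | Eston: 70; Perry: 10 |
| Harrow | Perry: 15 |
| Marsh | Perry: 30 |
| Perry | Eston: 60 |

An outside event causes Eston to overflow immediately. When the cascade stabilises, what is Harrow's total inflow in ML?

35

Round 1 — Eston overflows (initial).
  Fallow: +90 → 90 ≥ 60
  Harrow: +35 → 35 < 120
  Marsh: +40 → 40 < 60
  Perry: +45 → 45 < 70
Round 2 — Fallow overflows.
  Perry: +10 → 55 < 70
No further overflows.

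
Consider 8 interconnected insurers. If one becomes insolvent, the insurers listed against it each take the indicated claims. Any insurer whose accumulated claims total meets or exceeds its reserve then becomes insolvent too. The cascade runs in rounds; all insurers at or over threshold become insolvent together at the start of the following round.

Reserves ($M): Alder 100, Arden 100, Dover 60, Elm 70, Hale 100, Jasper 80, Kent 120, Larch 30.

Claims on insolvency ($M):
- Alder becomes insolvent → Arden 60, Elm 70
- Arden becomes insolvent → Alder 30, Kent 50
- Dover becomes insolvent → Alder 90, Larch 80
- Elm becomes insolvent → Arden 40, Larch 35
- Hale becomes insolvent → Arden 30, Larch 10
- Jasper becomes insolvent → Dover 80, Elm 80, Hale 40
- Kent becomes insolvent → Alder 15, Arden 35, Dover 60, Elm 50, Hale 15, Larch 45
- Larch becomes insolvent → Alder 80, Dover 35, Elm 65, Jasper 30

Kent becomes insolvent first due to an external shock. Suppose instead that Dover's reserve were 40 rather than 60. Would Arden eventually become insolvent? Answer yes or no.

With Dover's reserve at 40:
Round 1 — Kent becomes insolvent (initial).
  Alder: +15 → 15 < 100
  Arden: +35 → 35 < 100
  Dover: +60 → 60 ≥ 40
  Elm: +50 → 50 < 70
  Hale: +15 → 15 < 100
  Larch: +45 → 45 ≥ 30
Round 2 — Dover, Larch become insolvent.
  Alder: +90+80 → 185 ≥ 100
  Elm: +65 → 115 ≥ 70
  Jasper: +30 → 30 < 80
Round 3 — Alder, Elm become insolvent.
  Arden: +60+40 → 135 ≥ 100
Round 4 — Arden becomes insolvent.
No further insolvencies.

yes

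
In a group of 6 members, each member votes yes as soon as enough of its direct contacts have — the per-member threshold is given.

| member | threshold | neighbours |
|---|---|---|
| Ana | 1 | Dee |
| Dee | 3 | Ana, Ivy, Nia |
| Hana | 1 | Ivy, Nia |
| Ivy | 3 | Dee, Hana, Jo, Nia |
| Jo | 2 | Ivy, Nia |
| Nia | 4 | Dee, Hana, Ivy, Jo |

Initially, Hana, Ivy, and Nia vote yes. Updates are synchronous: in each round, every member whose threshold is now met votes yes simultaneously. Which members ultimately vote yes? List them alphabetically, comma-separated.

Hana, Ivy, Jo, Nia

Round 1 — Hana, Ivy, Nia vote yes (initial).
Round 2 — checking thresholds:
  Dee: 2 of 3 neighbours < 3, not yet.
  Jo: 2 of 2 neighbours ≥ 2, votes yes.
Round 3 — no new yes votes; cascade stops.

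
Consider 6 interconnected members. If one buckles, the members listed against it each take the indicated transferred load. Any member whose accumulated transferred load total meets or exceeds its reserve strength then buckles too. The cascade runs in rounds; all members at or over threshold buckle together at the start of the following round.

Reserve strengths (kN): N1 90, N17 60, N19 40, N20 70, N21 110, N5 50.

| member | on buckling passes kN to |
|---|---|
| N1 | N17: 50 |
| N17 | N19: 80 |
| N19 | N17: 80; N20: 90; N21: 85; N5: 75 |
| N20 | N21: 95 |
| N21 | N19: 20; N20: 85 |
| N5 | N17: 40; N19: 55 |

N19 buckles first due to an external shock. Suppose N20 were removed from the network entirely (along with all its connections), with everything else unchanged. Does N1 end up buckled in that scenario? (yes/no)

no

With N20 removed:
Round 1 — N19 buckles (initial).
  N17: +80 → 80 ≥ 60
  N21: +85 → 85 < 110
  N5: +75 → 75 ≥ 50
Round 2 — N17, N5 buckle.
No further bucklings.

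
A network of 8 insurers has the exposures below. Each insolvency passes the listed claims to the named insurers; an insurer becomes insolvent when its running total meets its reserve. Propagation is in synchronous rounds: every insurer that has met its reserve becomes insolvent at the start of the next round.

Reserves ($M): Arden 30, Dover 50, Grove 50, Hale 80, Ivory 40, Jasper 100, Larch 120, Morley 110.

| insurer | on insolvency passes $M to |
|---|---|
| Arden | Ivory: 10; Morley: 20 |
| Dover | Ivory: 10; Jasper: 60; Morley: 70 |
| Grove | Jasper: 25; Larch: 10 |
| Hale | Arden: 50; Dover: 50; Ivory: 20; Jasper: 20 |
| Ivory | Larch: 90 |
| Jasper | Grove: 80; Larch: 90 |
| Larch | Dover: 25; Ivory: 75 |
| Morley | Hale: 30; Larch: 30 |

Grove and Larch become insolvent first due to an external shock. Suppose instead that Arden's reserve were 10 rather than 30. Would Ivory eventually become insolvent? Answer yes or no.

yes

With Arden's reserve at 10:
Round 1 — Grove, Larch become insolvent (initial).
  Dover: +25 → 25 < 50
  Ivory: +75 → 75 ≥ 40
  Jasper: +25 → 25 < 100
Round 2 — Ivory becomes insolvent.
No further insolvencies.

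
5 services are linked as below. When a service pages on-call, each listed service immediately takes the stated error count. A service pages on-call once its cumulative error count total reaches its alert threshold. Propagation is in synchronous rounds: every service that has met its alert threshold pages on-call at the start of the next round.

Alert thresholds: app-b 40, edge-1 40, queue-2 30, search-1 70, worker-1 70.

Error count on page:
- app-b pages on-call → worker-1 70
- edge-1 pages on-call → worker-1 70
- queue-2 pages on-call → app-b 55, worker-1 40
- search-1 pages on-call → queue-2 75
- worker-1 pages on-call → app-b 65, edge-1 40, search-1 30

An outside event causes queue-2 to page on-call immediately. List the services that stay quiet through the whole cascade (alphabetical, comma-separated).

Round 1 — queue-2 pages on-call (initial).
  app-b: +55 → 55 ≥ 40
  worker-1: +40 → 40 < 70
Round 2 — app-b pages on-call.
  worker-1: +70 → 110 ≥ 70
Round 3 — worker-1 pages on-call.
  edge-1: +40 → 40 ≥ 40
  search-1: +30 → 30 < 70
Round 4 — edge-1 pages on-call.
No further pages.

search-1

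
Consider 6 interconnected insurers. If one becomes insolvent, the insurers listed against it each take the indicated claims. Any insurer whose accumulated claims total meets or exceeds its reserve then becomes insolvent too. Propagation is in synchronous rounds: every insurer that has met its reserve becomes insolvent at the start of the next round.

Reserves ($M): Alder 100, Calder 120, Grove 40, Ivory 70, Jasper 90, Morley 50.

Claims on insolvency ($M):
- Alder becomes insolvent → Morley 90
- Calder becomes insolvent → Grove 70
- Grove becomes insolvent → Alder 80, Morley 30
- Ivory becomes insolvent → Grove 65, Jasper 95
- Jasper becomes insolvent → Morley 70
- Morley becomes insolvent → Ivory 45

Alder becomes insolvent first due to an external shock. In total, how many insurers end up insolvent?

2

Round 1 — Alder becomes insolvent (initial).
  Morley: +90 → 90 ≥ 50
Round 2 — Morley becomes insolvent.
  Ivory: +45 → 45 < 70
No further insolvencies.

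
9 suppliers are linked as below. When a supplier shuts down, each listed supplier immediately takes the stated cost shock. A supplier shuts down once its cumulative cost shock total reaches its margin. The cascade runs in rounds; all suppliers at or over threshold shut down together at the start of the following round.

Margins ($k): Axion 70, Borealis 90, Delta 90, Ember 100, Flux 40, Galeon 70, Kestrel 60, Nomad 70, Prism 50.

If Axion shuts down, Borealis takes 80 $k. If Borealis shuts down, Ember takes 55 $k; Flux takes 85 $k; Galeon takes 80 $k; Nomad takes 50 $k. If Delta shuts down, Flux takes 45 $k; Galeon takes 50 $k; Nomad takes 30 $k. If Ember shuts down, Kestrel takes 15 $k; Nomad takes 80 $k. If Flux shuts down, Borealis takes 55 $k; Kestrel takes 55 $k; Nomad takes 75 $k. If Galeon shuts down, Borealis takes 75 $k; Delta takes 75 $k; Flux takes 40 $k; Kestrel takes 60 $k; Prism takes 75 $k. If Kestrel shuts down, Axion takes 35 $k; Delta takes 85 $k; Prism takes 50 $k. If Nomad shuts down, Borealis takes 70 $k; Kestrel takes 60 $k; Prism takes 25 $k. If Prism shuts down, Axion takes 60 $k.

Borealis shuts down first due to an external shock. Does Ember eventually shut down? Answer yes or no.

no

Round 1 — Borealis shuts down (initial).
  Ember: +55 → 55 < 100
  Flux: +85 → 85 ≥ 40
  Galeon: +80 → 80 ≥ 70
  Nomad: +50 → 50 < 70
Round 2 — Flux, Galeon shut down.
  Delta: +75 → 75 < 90
  Kestrel: +55+60 → 115 ≥ 60
  Nomad: +75 → 125 ≥ 70
  Prism: +75 → 75 ≥ 50
Round 3 — Kestrel, Nomad, Prism shut down.
  Axion: +35+60 → 95 ≥ 70
  Delta: +85 → 160 ≥ 90
Round 4 — Axion, Delta shut down.
No further shutdowns.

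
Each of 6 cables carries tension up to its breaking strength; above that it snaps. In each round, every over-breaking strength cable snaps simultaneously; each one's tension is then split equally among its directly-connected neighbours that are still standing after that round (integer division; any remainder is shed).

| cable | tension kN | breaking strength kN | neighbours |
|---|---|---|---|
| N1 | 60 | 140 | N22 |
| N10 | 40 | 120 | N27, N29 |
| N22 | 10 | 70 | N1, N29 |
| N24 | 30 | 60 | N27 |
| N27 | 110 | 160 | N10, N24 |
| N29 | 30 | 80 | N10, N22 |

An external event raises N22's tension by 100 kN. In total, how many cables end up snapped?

Round 1 — N22 at 110 > 70. N22 snaps.
  N22 sheds 110 kN to N1, N29: 55 each.
    N1: 60+55 = 115 ≤ 140
    N29: 30+55 = 85 > 80
Round 2 — N29 snaps.
  N29 sheds 85 kN to N10: 85 each.
    N10: 40+85 = 125 > 120
Round 3 — N10 snaps.
  N10 sheds 125 kN to N27: 125 each.
    N27: 110+125 = 235 > 160
Round 4 — N27 snaps.
  N27 sheds 235 kN to N24: 235 each.
    N24: 30+235 = 265 > 60
Round 5 — N24 snaps.
  N24 sheds 265 kN: no online neighbours, lost.
No further breaks.

5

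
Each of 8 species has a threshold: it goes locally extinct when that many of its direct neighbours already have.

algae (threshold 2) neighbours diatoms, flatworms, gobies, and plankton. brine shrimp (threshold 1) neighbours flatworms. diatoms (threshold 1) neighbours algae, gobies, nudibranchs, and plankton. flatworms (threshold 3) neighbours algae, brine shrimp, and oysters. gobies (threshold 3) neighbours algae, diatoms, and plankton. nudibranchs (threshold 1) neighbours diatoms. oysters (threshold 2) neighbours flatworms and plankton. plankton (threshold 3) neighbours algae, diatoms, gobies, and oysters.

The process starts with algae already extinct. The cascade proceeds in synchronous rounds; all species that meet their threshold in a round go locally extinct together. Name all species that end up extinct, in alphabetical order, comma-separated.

algae, diatoms, nudibranchs

Round 1 — algae goes locally extinct (initial).
Round 2 — checking thresholds:
  diatoms: 1 of 4 neighbours ≥ 1, goes locally extinct.
  flatworms: 1 of 3 neighbours < 3, holds.
  gobies: 1 of 3 neighbours < 3, holds.
  plankton: 1 of 4 neighbours < 3, holds.
Round 3 — checking thresholds:
  flatworms: 1 of 3 neighbours < 3, holds.
  gobies: 2 of 3 neighbours < 3, holds.
  nudibranchs: 1 of 1 neighbours ≥ 1, goes locally extinct.
  plankton: 2 of 4 neighbours < 3, holds.
Round 4 — no new extinctions; cascade stops.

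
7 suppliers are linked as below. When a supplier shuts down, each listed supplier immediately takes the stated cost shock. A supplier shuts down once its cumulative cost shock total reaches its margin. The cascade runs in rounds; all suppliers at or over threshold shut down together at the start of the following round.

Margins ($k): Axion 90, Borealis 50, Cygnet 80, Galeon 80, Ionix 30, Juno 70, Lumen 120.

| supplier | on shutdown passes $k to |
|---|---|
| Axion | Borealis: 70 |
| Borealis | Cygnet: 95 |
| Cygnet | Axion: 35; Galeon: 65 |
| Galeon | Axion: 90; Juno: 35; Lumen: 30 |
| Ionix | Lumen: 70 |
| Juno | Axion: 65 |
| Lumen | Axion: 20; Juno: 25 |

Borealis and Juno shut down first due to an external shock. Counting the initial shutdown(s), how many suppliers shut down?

Round 1 — Borealis, Juno shut down (initial).
  Axion: +65 → 65 < 90
  Cygnet: +95 → 95 ≥ 80
Round 2 — Cygnet shuts down.
  Axion: +35 → 100 ≥ 90
  Galeon: +65 → 65 < 80
Round 3 — Axion shuts down.
No further shutdowns.

4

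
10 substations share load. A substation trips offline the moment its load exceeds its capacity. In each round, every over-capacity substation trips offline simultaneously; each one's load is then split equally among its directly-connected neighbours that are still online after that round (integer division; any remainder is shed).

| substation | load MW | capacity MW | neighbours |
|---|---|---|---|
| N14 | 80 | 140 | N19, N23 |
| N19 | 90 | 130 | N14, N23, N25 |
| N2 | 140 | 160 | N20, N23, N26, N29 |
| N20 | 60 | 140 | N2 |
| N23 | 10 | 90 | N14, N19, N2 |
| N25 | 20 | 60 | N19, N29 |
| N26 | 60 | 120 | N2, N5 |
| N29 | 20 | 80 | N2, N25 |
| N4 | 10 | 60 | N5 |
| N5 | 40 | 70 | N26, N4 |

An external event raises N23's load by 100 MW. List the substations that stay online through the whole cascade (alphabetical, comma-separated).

Round 1 — N23 at 110 > 90. N23 trips offline.
  N23 sheds 110 MW to N14, N19, N2: 36 each (2 lost).
    N14: 80+36 = 116 ≤ 140
    N19: 90+36 = 126 ≤ 130
    N2: 140+36 = 176 > 160
Round 2 — N2 trips offline.
  N2 sheds 176 MW to N20, N26, N29: 58 each (2 lost).
    N20: 60+58 = 118 ≤ 140
    N26: 60+58 = 118 ≤ 120
    N29: 20+58 = 78 ≤ 80
No further trips.

N14, N19, N20, N25, N26, N29, N4, N5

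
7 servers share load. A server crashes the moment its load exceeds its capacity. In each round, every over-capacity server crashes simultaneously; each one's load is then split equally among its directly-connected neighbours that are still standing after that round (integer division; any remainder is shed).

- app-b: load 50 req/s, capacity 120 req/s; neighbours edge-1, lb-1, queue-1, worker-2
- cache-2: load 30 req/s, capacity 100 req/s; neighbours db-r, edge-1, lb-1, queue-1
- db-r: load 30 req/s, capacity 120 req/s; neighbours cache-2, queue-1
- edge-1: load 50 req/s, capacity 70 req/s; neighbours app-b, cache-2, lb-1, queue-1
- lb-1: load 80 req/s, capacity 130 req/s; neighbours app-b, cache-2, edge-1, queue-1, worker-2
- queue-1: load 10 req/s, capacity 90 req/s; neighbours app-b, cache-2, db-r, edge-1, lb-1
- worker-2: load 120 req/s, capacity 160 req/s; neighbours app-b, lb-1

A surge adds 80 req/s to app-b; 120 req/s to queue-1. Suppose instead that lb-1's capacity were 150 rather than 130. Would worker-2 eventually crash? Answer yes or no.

With lb-1's capacity at 150:
Round 1 — app-b at 130 > 120; queue-1 at 130 > 90. app-b, queue-1 crash.
  app-b sheds 130 req/s to edge-1, lb-1, worker-2: 43 each (1 lost).
    edge-1: 50+43 = 93 > 70
    lb-1: 80+43 = 123 ≤ 150
    worker-2: 120+43 = 163 > 160
  queue-1 sheds 130 req/s to cache-2, db-r, edge-1, lb-1: 32 each (2 lost).
    cache-2: 30+32 = 62 ≤ 100
    db-r: 30+32 = 62 ≤ 120
    edge-1: 93+32 = 125 > 70
    lb-1: 123+32 = 155 > 150
Round 2 — edge-1, lb-1, worker-2 crash.
  edge-1 sheds 125 req/s to cache-2: 125 each.
    cache-2: 62+125 = 187 > 100
  lb-1 sheds 155 req/s to cache-2: 155 each.
    cache-2: 187+155 = 342 > 100
  worker-2 sheds 163 req/s: no online neighbours, lost.
Round 3 — cache-2 crashes.
  cache-2 sheds 342 req/s to db-r: 342 each.
    db-r: 62+342 = 404 > 120
Round 4 — db-r crashes.
  db-r sheds 404 req/s: no online neighbours, lost.
No further crashes.

yes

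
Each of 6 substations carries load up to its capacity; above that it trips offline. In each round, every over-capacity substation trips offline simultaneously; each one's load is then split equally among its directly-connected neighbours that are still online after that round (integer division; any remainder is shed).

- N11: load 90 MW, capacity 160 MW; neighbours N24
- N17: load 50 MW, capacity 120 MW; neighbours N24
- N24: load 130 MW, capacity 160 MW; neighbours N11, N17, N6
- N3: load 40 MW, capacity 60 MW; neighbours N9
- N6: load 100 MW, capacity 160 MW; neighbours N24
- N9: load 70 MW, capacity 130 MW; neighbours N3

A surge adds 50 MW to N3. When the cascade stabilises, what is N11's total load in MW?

90

Round 1 — N3 at 90 > 60. N3 trips offline.
  N3 sheds 90 MW to N9: 90 each.
    N9: 70+90 = 160 > 130
Round 2 — N9 trips offline.
  N9 sheds 160 MW: no online neighbours, lost.
No further trips.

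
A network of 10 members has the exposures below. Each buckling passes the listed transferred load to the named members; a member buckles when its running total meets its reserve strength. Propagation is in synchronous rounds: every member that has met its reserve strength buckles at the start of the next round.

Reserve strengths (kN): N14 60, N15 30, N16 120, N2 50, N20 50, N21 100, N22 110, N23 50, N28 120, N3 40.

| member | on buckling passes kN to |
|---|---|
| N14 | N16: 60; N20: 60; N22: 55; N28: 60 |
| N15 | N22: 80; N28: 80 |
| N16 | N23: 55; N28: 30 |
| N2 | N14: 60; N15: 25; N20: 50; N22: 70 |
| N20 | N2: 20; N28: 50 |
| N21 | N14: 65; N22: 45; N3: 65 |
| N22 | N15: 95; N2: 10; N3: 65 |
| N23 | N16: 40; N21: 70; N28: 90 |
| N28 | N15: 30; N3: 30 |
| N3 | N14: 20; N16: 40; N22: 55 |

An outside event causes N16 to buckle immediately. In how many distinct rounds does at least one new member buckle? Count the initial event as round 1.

Round 1 — N16 buckles (initial).
  N23: +55 → 55 ≥ 50
  N28: +30 → 30 < 120
Round 2 — N23 buckles.
  N21: +70 → 70 < 100
  N28: +90 → 120 ≥ 120
Round 3 — N28 buckles.
  N15: +30 → 30 ≥ 30
  N3: +30 → 30 < 40
Round 4 — N15 buckles.
  N22: +80 → 80 < 110
No further bucklings.

4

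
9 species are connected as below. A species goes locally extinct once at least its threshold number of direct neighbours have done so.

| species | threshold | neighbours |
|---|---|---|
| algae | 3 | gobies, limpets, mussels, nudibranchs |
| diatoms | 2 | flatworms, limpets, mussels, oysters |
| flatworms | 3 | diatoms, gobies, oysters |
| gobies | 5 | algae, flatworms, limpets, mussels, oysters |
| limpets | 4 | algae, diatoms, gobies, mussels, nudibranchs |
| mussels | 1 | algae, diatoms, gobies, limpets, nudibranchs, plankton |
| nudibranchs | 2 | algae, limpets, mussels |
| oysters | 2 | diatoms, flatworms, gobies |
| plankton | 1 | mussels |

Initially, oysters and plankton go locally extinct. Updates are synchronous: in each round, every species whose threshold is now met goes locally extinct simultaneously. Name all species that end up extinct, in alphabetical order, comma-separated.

Round 1 — oysters, plankton go locally extinct (initial).
Round 2 — checking thresholds:
  diatoms: 1 of 4 neighbours < 2, holds.
  flatworms: 1 of 3 neighbours < 3, holds.
  gobies: 1 of 5 neighbours < 5, holds.
  mussels: 1 of 6 neighbours ≥ 1, goes locally extinct.
Round 3 — checking thresholds:
  algae: 1 of 4 neighbours < 3, holds.
  diatoms: 2 of 4 neighbours ≥ 2, goes locally extinct.
  flatworms: 1 of 3 neighbours < 3, holds.
  gobies: 2 of 5 neighbours < 5, holds.
  limpets: 1 of 5 neighbours < 4, holds.
  nudibranchs: 1 of 3 neighbours < 2, holds.
Round 4 — no new extinctions; cascade stops.

diatoms, mussels, oysters, plankton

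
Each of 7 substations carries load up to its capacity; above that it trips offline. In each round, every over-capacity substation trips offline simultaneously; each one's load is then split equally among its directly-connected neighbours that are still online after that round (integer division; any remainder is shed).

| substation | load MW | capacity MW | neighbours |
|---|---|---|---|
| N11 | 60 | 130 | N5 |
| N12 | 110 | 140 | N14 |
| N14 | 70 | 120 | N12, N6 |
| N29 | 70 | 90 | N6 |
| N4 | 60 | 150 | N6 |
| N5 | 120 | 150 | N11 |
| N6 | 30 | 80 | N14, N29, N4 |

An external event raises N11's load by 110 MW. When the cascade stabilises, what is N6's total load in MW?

Round 1 — N11 at 170 > 130. N11 trips offline.
  N11 sheds 170 MW to N5: 170 each.
    N5: 120+170 = 290 > 150
Round 2 — N5 trips offline.
  N5 sheds 290 MW: no online neighbours, lost.
No further trips.

30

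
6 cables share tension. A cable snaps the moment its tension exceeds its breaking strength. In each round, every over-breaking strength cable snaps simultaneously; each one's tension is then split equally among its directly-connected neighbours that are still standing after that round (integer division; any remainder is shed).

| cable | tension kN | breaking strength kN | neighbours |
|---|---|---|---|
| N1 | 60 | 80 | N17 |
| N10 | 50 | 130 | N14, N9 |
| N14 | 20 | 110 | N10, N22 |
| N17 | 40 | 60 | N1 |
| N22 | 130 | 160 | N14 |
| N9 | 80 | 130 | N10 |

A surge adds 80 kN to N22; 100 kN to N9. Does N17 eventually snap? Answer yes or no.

no

Round 1 — N22 at 210 > 160; N9 at 180 > 130. N22, N9 snap.
  N22 sheds 210 kN to N14: 210 each.
    N14: 20+210 = 230 > 110
  N9 sheds 180 kN to N10: 180 each.
    N10: 50+180 = 230 > 130
Round 2 — N10, N14 snap.
  N10 sheds 230 kN: no online neighbours, lost.
  N14 sheds 230 kN: no online neighbours, lost.
No further breaks.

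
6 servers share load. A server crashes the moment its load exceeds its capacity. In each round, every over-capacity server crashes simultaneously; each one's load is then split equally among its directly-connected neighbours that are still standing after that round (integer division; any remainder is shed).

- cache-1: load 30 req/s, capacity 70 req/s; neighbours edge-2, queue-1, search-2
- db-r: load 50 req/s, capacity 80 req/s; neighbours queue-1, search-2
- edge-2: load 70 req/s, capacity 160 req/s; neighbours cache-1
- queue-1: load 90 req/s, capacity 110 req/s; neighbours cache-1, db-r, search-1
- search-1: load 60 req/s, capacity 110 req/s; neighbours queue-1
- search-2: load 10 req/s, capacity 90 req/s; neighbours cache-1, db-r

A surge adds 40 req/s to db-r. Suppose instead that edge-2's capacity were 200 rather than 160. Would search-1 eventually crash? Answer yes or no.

yes

With edge-2's capacity at 200:
Round 1 — db-r at 90 > 80. db-r crashes.
  db-r sheds 90 req/s to queue-1, search-2: 45 each.
    queue-1: 90+45 = 135 > 110
    search-2: 10+45 = 55 ≤ 90
Round 2 — queue-1 crashes.
  queue-1 sheds 135 req/s to cache-1, search-1: 67 each (1 lost).
    cache-1: 30+67 = 97 > 70
    search-1: 60+67 = 127 > 110
Round 3 — cache-1, search-1 crash.
  cache-1 sheds 97 req/s to edge-2, search-2: 48 each (1 lost).
    edge-2: 70+48 = 118 ≤ 200
    search-2: 55+48 = 103 > 90
  search-1 sheds 127 req/s: no online neighbours, lost.
Round 4 — search-2 crashes.
  search-2 sheds 103 req/s: no online neighbours, lost.
No further crashes.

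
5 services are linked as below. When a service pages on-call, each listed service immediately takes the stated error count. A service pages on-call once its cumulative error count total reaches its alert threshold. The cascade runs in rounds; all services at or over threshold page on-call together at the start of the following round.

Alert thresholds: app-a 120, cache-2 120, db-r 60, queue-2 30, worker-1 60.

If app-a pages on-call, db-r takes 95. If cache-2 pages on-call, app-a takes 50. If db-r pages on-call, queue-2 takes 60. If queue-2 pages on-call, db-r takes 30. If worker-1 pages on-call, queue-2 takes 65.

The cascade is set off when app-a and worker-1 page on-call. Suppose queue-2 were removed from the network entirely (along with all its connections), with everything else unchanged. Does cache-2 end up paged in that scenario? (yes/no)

With queue-2 removed:
Round 1 — app-a, worker-1 page on-call (initial).
  db-r: +95 → 95 ≥ 60
Round 2 — db-r pages on-call.
No further pages.

no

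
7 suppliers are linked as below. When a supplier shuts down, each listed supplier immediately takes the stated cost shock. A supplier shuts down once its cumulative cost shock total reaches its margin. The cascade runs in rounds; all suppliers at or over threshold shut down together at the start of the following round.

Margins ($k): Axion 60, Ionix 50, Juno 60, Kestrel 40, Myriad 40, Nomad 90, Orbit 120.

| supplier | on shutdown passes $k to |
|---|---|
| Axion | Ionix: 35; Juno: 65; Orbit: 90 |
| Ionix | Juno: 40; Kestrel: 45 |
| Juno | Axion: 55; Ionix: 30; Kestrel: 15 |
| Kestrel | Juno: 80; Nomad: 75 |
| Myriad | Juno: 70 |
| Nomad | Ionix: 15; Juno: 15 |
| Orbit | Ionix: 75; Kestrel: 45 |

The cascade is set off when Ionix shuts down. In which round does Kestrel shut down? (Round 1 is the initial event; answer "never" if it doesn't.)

Round 1 — Ionix shuts down (initial).
  Juno: +40 → 40 < 60
  Kestrel: +45 → 45 ≥ 40
Round 2 — Kestrel shuts down.
  Juno: +80 → 120 ≥ 60
  Nomad: +75 → 75 < 90
Round 3 — Juno shuts down.
  Axion: +55 → 55 < 60
No further shutdowns.

2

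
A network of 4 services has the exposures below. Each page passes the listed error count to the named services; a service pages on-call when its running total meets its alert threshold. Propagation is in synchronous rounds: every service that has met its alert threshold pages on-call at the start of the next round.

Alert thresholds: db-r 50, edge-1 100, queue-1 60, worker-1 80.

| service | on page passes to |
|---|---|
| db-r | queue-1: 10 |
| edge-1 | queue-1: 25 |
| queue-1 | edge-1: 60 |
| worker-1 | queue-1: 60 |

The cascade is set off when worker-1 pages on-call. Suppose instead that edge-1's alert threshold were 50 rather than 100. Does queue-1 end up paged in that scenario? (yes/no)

With edge-1's alert threshold at 50:
Round 1 — worker-1 pages on-call (initial).
  queue-1: +60 → 60 ≥ 60
Round 2 — queue-1 pages on-call.
  edge-1: +60 → 60 ≥ 50
Round 3 — edge-1 pages on-call.
No further pages.

yes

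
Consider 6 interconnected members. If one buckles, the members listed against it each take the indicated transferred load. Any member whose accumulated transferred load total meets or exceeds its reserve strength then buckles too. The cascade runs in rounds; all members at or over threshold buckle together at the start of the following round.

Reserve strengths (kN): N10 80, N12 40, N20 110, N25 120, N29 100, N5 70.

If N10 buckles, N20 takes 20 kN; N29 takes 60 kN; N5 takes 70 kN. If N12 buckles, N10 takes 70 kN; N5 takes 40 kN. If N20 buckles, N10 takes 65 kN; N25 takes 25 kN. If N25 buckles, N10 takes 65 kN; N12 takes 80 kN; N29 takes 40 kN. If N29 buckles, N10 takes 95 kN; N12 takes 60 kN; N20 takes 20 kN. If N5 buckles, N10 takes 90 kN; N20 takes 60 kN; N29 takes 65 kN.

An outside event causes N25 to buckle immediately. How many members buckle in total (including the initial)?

Round 1 — N25 buckles (initial).
  N10: +65 → 65 < 80
  N12: +80 → 80 ≥ 40
  N29: +40 → 40 < 100
Round 2 — N12 buckles.
  N10: +70 → 135 ≥ 80
  N5: +40 → 40 < 70
Round 3 — N10 buckles.
  N20: +20 → 20 < 110
  N29: +60 → 100 ≥ 100
  N5: +70 → 110 ≥ 70
Round 4 — N29, N5 buckle.
  N20: +20+60 → 100 < 110
No further bucklings.

5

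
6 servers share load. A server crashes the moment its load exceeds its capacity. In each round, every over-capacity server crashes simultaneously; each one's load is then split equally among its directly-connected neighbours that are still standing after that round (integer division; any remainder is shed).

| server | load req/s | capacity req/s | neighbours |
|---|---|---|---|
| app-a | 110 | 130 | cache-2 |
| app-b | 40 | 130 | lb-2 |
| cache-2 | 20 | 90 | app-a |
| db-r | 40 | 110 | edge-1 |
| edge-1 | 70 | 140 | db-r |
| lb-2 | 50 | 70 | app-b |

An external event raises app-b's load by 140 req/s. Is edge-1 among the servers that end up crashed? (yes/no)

no

Round 1 — app-b at 180 > 130. app-b crashes.
  app-b sheds 180 req/s to lb-2: 180 each.
    lb-2: 50+180 = 230 > 70
Round 2 — lb-2 crashes.
  lb-2 sheds 230 req/s: no online neighbours, lost.
No further crashes.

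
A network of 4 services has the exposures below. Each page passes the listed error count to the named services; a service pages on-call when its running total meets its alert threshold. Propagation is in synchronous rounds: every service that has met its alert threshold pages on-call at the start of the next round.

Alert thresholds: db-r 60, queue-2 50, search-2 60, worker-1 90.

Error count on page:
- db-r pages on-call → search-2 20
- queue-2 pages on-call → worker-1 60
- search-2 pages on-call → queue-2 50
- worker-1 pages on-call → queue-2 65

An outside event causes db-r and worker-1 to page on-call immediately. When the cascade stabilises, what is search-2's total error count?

Round 1 — db-r, worker-1 page on-call (initial).
  queue-2: +65 → 65 ≥ 50
  search-2: +20 → 20 < 60
Round 2 — queue-2 pages on-call.
No further pages.

20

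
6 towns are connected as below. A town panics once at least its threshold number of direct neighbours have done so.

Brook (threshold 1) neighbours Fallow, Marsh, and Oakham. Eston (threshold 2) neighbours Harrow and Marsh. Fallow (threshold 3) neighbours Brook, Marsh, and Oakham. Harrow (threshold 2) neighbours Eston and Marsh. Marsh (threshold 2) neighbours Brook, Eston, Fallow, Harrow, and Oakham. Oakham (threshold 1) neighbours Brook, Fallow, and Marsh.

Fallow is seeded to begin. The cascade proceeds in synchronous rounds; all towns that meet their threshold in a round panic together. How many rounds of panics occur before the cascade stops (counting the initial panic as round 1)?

3

Round 1 — Fallow panics (initial).
Round 2 — checking thresholds:
  Brook: 1 of 3 neighbours ≥ 1, panics.
  Marsh: 1 of 5 neighbours < 2, not yet.
  Oakham: 1 of 3 neighbours ≥ 1, panics.
Round 3 — checking thresholds:
  Marsh: 3 of 5 neighbours ≥ 2, panics.
Round 4 — no new panics; cascade stops.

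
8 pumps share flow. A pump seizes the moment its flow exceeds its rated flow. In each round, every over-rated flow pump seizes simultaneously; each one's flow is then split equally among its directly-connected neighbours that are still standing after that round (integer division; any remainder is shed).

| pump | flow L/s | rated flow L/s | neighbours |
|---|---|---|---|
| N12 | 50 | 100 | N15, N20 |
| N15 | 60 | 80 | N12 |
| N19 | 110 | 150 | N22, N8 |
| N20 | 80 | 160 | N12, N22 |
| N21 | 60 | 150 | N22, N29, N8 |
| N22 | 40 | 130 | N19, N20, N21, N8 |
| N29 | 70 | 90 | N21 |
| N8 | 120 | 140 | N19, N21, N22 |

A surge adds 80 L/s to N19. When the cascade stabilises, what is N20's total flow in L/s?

147

Round 1 — N19 at 190 > 150. N19 seizes.
  N19 sheds 190 L/s to N22, N8: 95 each.
    N22: 40+95 = 135 > 130
    N8: 120+95 = 215 > 140
Round 2 — N22, N8 seize.
  N22 sheds 135 L/s to N20, N21: 67 each (1 lost).
    N20: 80+67 = 147 ≤ 160
    N21: 60+67 = 127 ≤ 150
  N8 sheds 215 L/s to N21: 215 each.
    N21: 127+215 = 342 > 150
Round 3 — N21 seizes.
  N21 sheds 342 L/s to N29: 342 each.
    N29: 70+342 = 412 > 90
Round 4 — N29 seizes.
  N29 sheds 412 L/s: no online neighbours, lost.
No further seizures.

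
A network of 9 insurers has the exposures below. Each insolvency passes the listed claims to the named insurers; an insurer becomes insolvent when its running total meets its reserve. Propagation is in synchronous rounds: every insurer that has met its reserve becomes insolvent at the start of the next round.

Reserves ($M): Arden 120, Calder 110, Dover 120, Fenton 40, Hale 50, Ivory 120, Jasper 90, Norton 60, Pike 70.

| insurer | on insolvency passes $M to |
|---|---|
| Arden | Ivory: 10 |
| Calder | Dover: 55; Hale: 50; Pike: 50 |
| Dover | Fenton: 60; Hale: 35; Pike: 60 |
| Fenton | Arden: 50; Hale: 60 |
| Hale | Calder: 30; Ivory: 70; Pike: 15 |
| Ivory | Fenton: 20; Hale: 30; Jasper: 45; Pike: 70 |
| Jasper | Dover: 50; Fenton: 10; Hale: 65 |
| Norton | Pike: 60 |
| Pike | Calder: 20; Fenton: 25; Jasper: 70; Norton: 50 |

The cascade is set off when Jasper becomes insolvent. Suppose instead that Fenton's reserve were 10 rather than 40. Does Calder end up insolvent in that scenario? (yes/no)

no

With Fenton's reserve at 10:
Round 1 — Jasper becomes insolvent (initial).
  Dover: +50 → 50 < 120
  Fenton: +10 → 10 ≥ 10
  Hale: +65 → 65 ≥ 50
Round 2 — Fenton, Hale become insolvent.
  Arden: +50 → 50 < 120
  Calder: +30 → 30 < 110
  Ivory: +70 → 70 < 120
  Pike: +15 → 15 < 70
No further insolvencies.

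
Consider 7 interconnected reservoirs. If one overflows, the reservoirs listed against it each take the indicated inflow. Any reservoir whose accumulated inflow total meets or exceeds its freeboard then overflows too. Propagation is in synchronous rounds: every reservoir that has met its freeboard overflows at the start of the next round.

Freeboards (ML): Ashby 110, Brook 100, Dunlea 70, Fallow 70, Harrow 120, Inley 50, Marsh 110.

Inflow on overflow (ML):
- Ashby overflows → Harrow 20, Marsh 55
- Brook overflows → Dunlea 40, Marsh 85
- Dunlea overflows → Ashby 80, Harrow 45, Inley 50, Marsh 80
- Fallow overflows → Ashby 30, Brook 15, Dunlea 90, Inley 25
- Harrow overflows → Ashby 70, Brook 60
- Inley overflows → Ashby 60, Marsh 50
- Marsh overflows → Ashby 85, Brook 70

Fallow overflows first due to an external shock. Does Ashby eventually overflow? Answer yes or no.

Round 1 — Fallow overflows (initial).
  Ashby: +30 → 30 < 110
  Brook: +15 → 15 < 100
  Dunlea: +90 → 90 ≥ 70
  Inley: +25 → 25 < 50
Round 2 — Dunlea overflows.
  Ashby: +80 → 110 ≥ 110
  Harrow: +45 → 45 < 120
  Inley: +50 → 75 ≥ 50
  Marsh: +80 → 80 < 110
Round 3 — Ashby, Inley overflow.
  Harrow: +20 → 65 < 120
  Marsh: +55+50 → 185 ≥ 110
Round 4 — Marsh overflows.
  Brook: +70 → 85 < 100
No further overflows.

yes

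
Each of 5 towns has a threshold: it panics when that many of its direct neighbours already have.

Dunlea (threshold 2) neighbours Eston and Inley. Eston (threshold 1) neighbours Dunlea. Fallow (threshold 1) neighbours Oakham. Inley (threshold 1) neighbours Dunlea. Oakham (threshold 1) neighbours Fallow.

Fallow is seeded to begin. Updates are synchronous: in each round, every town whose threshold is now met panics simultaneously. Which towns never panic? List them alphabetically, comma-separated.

Round 1 — Fallow panics (initial).
Round 2 — checking thresholds:
  Oakham: 1 of 1 neighbours ≥ 1, panics.
Round 3 — no new panics; cascade stops.

Dunlea, Eston, Inley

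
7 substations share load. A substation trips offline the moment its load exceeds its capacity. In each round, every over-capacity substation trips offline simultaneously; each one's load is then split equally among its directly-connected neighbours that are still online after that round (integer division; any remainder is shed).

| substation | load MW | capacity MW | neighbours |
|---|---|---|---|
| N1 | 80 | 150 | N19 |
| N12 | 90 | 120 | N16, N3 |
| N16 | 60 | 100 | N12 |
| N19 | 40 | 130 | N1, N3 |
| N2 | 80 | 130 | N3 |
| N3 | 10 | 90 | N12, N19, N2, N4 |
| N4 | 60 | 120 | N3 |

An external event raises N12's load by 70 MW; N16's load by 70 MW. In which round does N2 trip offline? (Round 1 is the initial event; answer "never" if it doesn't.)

Round 1 — N12 at 160 > 120; N16 at 130 > 100. N12, N16 trip offline.
  N12 sheds 160 MW to N3: 160 each.
    N3: 10+160 = 170 > 90
  N16 sheds 130 MW: no online neighbours, lost.
Round 2 — N3 trips offline.
  N3 sheds 170 MW to N19, N2, N4: 56 each (2 lost).
    N19: 40+56 = 96 ≤ 130
    N2: 80+56 = 136 > 130
    N4: 60+56 = 116 ≤ 120
Round 3 — N2 trips offline.
  N2 sheds 136 MW: no online neighbours, lost.
No further trips.

3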